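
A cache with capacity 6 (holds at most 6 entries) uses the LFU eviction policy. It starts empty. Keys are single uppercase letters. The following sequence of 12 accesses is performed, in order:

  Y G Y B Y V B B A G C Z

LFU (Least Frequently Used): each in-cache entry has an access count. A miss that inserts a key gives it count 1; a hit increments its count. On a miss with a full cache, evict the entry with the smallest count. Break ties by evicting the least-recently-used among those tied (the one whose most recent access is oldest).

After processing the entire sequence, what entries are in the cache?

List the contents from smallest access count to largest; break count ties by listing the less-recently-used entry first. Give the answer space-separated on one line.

LFU simulation (capacity=6):
  1. access Y: MISS. Cache: [Y(c=1)]
  2. access G: MISS. Cache: [Y(c=1) G(c=1)]
  3. access Y: HIT, count now 2. Cache: [G(c=1) Y(c=2)]
  4. access B: MISS. Cache: [G(c=1) B(c=1) Y(c=2)]
  5. access Y: HIT, count now 3. Cache: [G(c=1) B(c=1) Y(c=3)]
  6. access V: MISS. Cache: [G(c=1) B(c=1) V(c=1) Y(c=3)]
  7. access B: HIT, count now 2. Cache: [G(c=1) V(c=1) B(c=2) Y(c=3)]
  8. access B: HIT, count now 3. Cache: [G(c=1) V(c=1) Y(c=3) B(c=3)]
  9. access A: MISS. Cache: [G(c=1) V(c=1) A(c=1) Y(c=3) B(c=3)]
  10. access G: HIT, count now 2. Cache: [V(c=1) A(c=1) G(c=2) Y(c=3) B(c=3)]
  11. access C: MISS. Cache: [V(c=1) A(c=1) C(c=1) G(c=2) Y(c=3) B(c=3)]
  12. access Z: MISS, evict V(c=1). Cache: [A(c=1) C(c=1) Z(c=1) G(c=2) Y(c=3) B(c=3)]
Total: 5 hits, 7 misses, 1 evictions

Answer: A C Z G Y B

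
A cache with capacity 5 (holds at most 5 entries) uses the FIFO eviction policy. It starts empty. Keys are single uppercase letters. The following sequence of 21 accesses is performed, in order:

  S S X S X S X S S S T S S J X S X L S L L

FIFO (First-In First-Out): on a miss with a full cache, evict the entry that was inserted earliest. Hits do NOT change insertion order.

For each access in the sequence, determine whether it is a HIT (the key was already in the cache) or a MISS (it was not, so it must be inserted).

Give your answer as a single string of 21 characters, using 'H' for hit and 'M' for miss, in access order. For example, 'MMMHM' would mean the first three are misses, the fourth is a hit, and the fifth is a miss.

FIFO simulation (capacity=5):
  1. access S: MISS. Cache (old->new): [S]
  2. access S: HIT. Cache (old->new): [S]
  3. access X: MISS. Cache (old->new): [S X]
  4. access S: HIT. Cache (old->new): [S X]
  5. access X: HIT. Cache (old->new): [S X]
  6. access S: HIT. Cache (old->new): [S X]
  7. access X: HIT. Cache (old->new): [S X]
  8. access S: HIT. Cache (old->new): [S X]
  9. access S: HIT. Cache (old->new): [S X]
  10. access S: HIT. Cache (old->new): [S X]
  11. access T: MISS. Cache (old->new): [S X T]
  12. access S: HIT. Cache (old->new): [S X T]
  13. access S: HIT. Cache (old->new): [S X T]
  14. access J: MISS. Cache (old->new): [S X T J]
  15. access X: HIT. Cache (old->new): [S X T J]
  16. access S: HIT. Cache (old->new): [S X T J]
  17. access X: HIT. Cache (old->new): [S X T J]
  18. access L: MISS. Cache (old->new): [S X T J L]
  19. access S: HIT. Cache (old->new): [S X T J L]
  20. access L: HIT. Cache (old->new): [S X T J L]
  21. access L: HIT. Cache (old->new): [S X T J L]
Total: 16 hits, 5 misses, 0 evictions

Answer: MHMHHHHHHHMHHMHHHMHHH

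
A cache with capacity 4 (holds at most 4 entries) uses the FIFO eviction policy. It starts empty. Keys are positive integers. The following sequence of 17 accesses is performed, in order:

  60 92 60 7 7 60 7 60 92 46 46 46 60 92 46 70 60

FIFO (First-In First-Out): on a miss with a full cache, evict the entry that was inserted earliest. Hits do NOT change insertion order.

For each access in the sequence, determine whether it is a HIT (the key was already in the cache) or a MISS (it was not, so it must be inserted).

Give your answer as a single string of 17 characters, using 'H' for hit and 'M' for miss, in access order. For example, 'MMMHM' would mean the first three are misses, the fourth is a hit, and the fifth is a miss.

FIFO simulation (capacity=4):
  1. access 60: MISS. Cache (old->new): [60]
  2. access 92: MISS. Cache (old->new): [60 92]
  3. access 60: HIT. Cache (old->new): [60 92]
  4. access 7: MISS. Cache (old->new): [60 92 7]
  5. access 7: HIT. Cache (old->new): [60 92 7]
  6. access 60: HIT. Cache (old->new): [60 92 7]
  7. access 7: HIT. Cache (old->new): [60 92 7]
  8. access 60: HIT. Cache (old->new): [60 92 7]
  9. access 92: HIT. Cache (old->new): [60 92 7]
  10. access 46: MISS. Cache (old->new): [60 92 7 46]
  11. access 46: HIT. Cache (old->new): [60 92 7 46]
  12. access 46: HIT. Cache (old->new): [60 92 7 46]
  13. access 60: HIT. Cache (old->new): [60 92 7 46]
  14. access 92: HIT. Cache (old->new): [60 92 7 46]
  15. access 46: HIT. Cache (old->new): [60 92 7 46]
  16. access 70: MISS, evict 60. Cache (old->new): [92 7 46 70]
  17. access 60: MISS, evict 92. Cache (old->new): [7 46 70 60]
Total: 11 hits, 6 misses, 2 evictions

Answer: MMHMHHHHHMHHHHHMM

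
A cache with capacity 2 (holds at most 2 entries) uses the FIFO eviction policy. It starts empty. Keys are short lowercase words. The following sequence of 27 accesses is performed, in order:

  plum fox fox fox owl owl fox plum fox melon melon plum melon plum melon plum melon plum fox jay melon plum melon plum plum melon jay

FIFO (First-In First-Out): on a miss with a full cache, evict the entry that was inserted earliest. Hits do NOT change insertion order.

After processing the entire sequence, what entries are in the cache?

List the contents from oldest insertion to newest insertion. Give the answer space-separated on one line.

FIFO simulation (capacity=2):
  1. access plum: MISS. Cache (old->new): [plum]
  2. access fox: MISS. Cache (old->new): [plum fox]
  3. access fox: HIT. Cache (old->new): [plum fox]
  4. access fox: HIT. Cache (old->new): [plum fox]
  5. access owl: MISS, evict plum. Cache (old->new): [fox owl]
  6. access owl: HIT. Cache (old->new): [fox owl]
  7. access fox: HIT. Cache (old->new): [fox owl]
  8. access plum: MISS, evict fox. Cache (old->new): [owl plum]
  9. access fox: MISS, evict owl. Cache (old->new): [plum fox]
  10. access melon: MISS, evict plum. Cache (old->new): [fox melon]
  11. access melon: HIT. Cache (old->new): [fox melon]
  12. access plum: MISS, evict fox. Cache (old->new): [melon plum]
  13. access melon: HIT. Cache (old->new): [melon plum]
  14. access plum: HIT. Cache (old->new): [melon plum]
  15. access melon: HIT. Cache (old->new): [melon plum]
  16. access plum: HIT. Cache (old->new): [melon plum]
  17. access melon: HIT. Cache (old->new): [melon plum]
  18. access plum: HIT. Cache (old->new): [melon plum]
  19. access fox: MISS, evict melon. Cache (old->new): [plum fox]
  20. access jay: MISS, evict plum. Cache (old->new): [fox jay]
  21. access melon: MISS, evict fox. Cache (old->new): [jay melon]
  22. access plum: MISS, evict jay. Cache (old->new): [melon plum]
  23. access melon: HIT. Cache (old->new): [melon plum]
  24. access plum: HIT. Cache (old->new): [melon plum]
  25. access plum: HIT. Cache (old->new): [melon plum]
  26. access melon: HIT. Cache (old->new): [melon plum]
  27. access jay: MISS, evict melon. Cache (old->new): [plum jay]
Total: 15 hits, 12 misses, 10 evictions

Answer: plum jay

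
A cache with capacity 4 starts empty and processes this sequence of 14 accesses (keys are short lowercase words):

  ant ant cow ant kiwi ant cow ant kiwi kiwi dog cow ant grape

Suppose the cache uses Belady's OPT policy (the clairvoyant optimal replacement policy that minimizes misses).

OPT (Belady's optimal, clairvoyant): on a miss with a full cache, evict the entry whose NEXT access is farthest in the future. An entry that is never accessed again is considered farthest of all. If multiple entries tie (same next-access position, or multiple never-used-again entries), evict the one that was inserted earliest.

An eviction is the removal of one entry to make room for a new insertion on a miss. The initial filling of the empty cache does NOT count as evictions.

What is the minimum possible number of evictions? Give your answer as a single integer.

OPT (Belady) simulation (capacity=4):
  1. access ant: MISS. Cache: [ant]
  2. access ant: HIT. Next use of ant: step 4. Cache: [ant]
  3. access cow: MISS. Cache: [ant cow]
  4. access ant: HIT. Next use of ant: step 6. Cache: [ant cow]
  5. access kiwi: MISS. Cache: [ant cow kiwi]
  6. access ant: HIT. Next use of ant: step 8. Cache: [ant cow kiwi]
  7. access cow: HIT. Next use of cow: step 12. Cache: [ant cow kiwi]
  8. access ant: HIT. Next use of ant: step 13. Cache: [ant cow kiwi]
  9. access kiwi: HIT. Next use of kiwi: step 10. Cache: [ant cow kiwi]
  10. access kiwi: HIT. Next use of kiwi: never. Cache: [ant cow kiwi]
  11. access dog: MISS. Cache: [ant cow kiwi dog]
  12. access cow: HIT. Next use of cow: never. Cache: [ant cow kiwi dog]
  13. access ant: HIT. Next use of ant: never. Cache: [ant cow kiwi dog]
  14. access grape: MISS, evict ant (next use: never). Cache: [cow kiwi dog grape]
Total: 9 hits, 5 misses, 1 evictions

Answer: 1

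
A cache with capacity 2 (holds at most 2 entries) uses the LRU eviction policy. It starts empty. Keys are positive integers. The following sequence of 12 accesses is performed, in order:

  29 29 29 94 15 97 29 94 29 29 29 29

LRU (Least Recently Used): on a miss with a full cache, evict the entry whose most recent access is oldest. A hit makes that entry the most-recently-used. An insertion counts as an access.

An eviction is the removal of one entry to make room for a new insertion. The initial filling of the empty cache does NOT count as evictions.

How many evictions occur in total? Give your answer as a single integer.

LRU simulation (capacity=2):
  1. access 29: MISS. Cache (LRU->MRU): [29]
  2. access 29: HIT. Cache (LRU->MRU): [29]
  3. access 29: HIT. Cache (LRU->MRU): [29]
  4. access 94: MISS. Cache (LRU->MRU): [29 94]
  5. access 15: MISS, evict 29. Cache (LRU->MRU): [94 15]
  6. access 97: MISS, evict 94. Cache (LRU->MRU): [15 97]
  7. access 29: MISS, evict 15. Cache (LRU->MRU): [97 29]
  8. access 94: MISS, evict 97. Cache (LRU->MRU): [29 94]
  9. access 29: HIT. Cache (LRU->MRU): [94 29]
  10. access 29: HIT. Cache (LRU->MRU): [94 29]
  11. access 29: HIT. Cache (LRU->MRU): [94 29]
  12. access 29: HIT. Cache (LRU->MRU): [94 29]
Total: 6 hits, 6 misses, 4 evictions

Answer: 4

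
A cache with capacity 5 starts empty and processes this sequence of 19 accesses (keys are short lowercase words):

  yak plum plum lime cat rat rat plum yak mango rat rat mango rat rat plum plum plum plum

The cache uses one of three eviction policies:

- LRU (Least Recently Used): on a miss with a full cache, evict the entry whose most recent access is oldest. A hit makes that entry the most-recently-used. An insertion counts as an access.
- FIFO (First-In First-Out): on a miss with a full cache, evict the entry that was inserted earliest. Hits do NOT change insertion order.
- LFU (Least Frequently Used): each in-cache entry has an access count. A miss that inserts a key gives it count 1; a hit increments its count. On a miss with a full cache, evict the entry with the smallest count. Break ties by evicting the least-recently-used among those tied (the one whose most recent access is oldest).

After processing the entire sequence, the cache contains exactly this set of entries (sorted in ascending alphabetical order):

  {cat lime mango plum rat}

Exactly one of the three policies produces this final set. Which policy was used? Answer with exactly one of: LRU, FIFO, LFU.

Simulating under each policy and comparing final sets:
  LRU: final set = {cat mango plum rat yak} -> differs
  FIFO: final set = {cat lime mango plum rat} -> MATCHES target
  LFU: final set = {cat mango plum rat yak} -> differs
Only FIFO produces the target set.

Answer: FIFO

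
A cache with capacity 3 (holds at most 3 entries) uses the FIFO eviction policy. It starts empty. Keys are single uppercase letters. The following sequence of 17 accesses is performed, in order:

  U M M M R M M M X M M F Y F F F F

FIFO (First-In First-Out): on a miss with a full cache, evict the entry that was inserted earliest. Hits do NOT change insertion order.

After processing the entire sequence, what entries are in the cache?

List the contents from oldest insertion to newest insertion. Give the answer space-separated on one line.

FIFO simulation (capacity=3):
  1. access U: MISS. Cache (old->new): [U]
  2. access M: MISS. Cache (old->new): [U M]
  3. access M: HIT. Cache (old->new): [U M]
  4. access M: HIT. Cache (old->new): [U M]
  5. access R: MISS. Cache (old->new): [U M R]
  6. access M: HIT. Cache (old->new): [U M R]
  7. access M: HIT. Cache (old->new): [U M R]
  8. access M: HIT. Cache (old->new): [U M R]
  9. access X: MISS, evict U. Cache (old->new): [M R X]
  10. access M: HIT. Cache (old->new): [M R X]
  11. access M: HIT. Cache (old->new): [M R X]
  12. access F: MISS, evict M. Cache (old->new): [R X F]
  13. access Y: MISS, evict R. Cache (old->new): [X F Y]
  14. access F: HIT. Cache (old->new): [X F Y]
  15. access F: HIT. Cache (old->new): [X F Y]
  16. access F: HIT. Cache (old->new): [X F Y]
  17. access F: HIT. Cache (old->new): [X F Y]
Total: 11 hits, 6 misses, 3 evictions

Answer: X F Y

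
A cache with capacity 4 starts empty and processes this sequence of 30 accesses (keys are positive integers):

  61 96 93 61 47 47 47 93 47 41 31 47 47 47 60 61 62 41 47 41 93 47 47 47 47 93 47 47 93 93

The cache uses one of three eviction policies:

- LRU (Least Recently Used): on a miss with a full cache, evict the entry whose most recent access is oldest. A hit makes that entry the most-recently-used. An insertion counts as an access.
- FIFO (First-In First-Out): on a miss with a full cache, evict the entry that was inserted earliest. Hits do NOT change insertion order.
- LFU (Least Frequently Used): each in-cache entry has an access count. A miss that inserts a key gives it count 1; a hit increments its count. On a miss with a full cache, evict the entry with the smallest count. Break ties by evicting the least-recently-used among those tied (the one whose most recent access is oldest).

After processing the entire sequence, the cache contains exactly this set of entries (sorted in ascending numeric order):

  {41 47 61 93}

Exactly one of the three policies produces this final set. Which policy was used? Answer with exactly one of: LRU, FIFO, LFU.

Answer: LFU

Derivation:
Simulating under each policy and comparing final sets:
  LRU: final set = {41 47 62 93} -> differs
  FIFO: final set = {41 47 62 93} -> differs
  LFU: final set = {41 47 61 93} -> MATCHES target
Only LFU produces the target set.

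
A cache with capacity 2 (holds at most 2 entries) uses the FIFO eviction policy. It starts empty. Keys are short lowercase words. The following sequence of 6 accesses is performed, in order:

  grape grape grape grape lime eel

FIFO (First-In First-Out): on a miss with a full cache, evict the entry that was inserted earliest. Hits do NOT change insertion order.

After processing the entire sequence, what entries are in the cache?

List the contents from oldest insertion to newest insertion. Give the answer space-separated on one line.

Answer: lime eel

Derivation:
FIFO simulation (capacity=2):
  1. access grape: MISS. Cache (old->new): [grape]
  2. access grape: HIT. Cache (old->new): [grape]
  3. access grape: HIT. Cache (old->new): [grape]
  4. access grape: HIT. Cache (old->new): [grape]
  5. access lime: MISS. Cache (old->new): [grape lime]
  6. access eel: MISS, evict grape. Cache (old->new): [lime eel]
Total: 3 hits, 3 misses, 1 evictions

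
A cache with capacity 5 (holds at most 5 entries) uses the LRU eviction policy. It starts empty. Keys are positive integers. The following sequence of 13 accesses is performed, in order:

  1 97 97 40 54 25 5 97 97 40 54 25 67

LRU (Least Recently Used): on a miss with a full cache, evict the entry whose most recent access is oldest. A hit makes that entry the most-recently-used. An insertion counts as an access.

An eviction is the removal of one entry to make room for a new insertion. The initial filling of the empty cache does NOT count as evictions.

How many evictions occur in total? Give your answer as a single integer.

Answer: 2

Derivation:
LRU simulation (capacity=5):
  1. access 1: MISS. Cache (LRU->MRU): [1]
  2. access 97: MISS. Cache (LRU->MRU): [1 97]
  3. access 97: HIT. Cache (LRU->MRU): [1 97]
  4. access 40: MISS. Cache (LRU->MRU): [1 97 40]
  5. access 54: MISS. Cache (LRU->MRU): [1 97 40 54]
  6. access 25: MISS. Cache (LRU->MRU): [1 97 40 54 25]
  7. access 5: MISS, evict 1. Cache (LRU->MRU): [97 40 54 25 5]
  8. access 97: HIT. Cache (LRU->MRU): [40 54 25 5 97]
  9. access 97: HIT. Cache (LRU->MRU): [40 54 25 5 97]
  10. access 40: HIT. Cache (LRU->MRU): [54 25 5 97 40]
  11. access 54: HIT. Cache (LRU->MRU): [25 5 97 40 54]
  12. access 25: HIT. Cache (LRU->MRU): [5 97 40 54 25]
  13. access 67: MISS, evict 5. Cache (LRU->MRU): [97 40 54 25 67]
Total: 6 hits, 7 misses, 2 evictions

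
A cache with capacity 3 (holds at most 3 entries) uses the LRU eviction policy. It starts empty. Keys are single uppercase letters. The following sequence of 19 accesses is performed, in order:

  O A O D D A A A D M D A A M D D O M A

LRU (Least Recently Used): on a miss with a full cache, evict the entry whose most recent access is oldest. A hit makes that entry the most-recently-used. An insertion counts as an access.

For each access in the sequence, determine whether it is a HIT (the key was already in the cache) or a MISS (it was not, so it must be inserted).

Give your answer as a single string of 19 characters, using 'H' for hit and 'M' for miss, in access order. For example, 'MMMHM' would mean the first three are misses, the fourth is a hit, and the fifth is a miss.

LRU simulation (capacity=3):
  1. access O: MISS. Cache (LRU->MRU): [O]
  2. access A: MISS. Cache (LRU->MRU): [O A]
  3. access O: HIT. Cache (LRU->MRU): [A O]
  4. access D: MISS. Cache (LRU->MRU): [A O D]
  5. access D: HIT. Cache (LRU->MRU): [A O D]
  6. access A: HIT. Cache (LRU->MRU): [O D A]
  7. access A: HIT. Cache (LRU->MRU): [O D A]
  8. access A: HIT. Cache (LRU->MRU): [O D A]
  9. access D: HIT. Cache (LRU->MRU): [O A D]
  10. access M: MISS, evict O. Cache (LRU->MRU): [A D M]
  11. access D: HIT. Cache (LRU->MRU): [A M D]
  12. access A: HIT. Cache (LRU->MRU): [M D A]
  13. access A: HIT. Cache (LRU->MRU): [M D A]
  14. access M: HIT. Cache (LRU->MRU): [D A M]
  15. access D: HIT. Cache (LRU->MRU): [A M D]
  16. access D: HIT. Cache (LRU->MRU): [A M D]
  17. access O: MISS, evict A. Cache (LRU->MRU): [M D O]
  18. access M: HIT. Cache (LRU->MRU): [D O M]
  19. access A: MISS, evict D. Cache (LRU->MRU): [O M A]
Total: 13 hits, 6 misses, 3 evictions

Answer: MMHMHHHHHMHHHHHHMHM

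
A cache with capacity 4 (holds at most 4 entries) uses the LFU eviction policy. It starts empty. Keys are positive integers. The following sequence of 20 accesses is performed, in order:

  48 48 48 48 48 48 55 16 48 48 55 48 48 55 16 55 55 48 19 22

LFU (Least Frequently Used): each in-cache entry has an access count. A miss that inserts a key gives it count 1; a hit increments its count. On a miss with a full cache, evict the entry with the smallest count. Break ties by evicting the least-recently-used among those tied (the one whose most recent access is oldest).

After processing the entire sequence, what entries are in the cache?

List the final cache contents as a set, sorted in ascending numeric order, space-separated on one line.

LFU simulation (capacity=4):
  1. access 48: MISS. Cache: [48(c=1)]
  2. access 48: HIT, count now 2. Cache: [48(c=2)]
  3. access 48: HIT, count now 3. Cache: [48(c=3)]
  4. access 48: HIT, count now 4. Cache: [48(c=4)]
  5. access 48: HIT, count now 5. Cache: [48(c=5)]
  6. access 48: HIT, count now 6. Cache: [48(c=6)]
  7. access 55: MISS. Cache: [55(c=1) 48(c=6)]
  8. access 16: MISS. Cache: [55(c=1) 16(c=1) 48(c=6)]
  9. access 48: HIT, count now 7. Cache: [55(c=1) 16(c=1) 48(c=7)]
  10. access 48: HIT, count now 8. Cache: [55(c=1) 16(c=1) 48(c=8)]
  11. access 55: HIT, count now 2. Cache: [16(c=1) 55(c=2) 48(c=8)]
  12. access 48: HIT, count now 9. Cache: [16(c=1) 55(c=2) 48(c=9)]
  13. access 48: HIT, count now 10. Cache: [16(c=1) 55(c=2) 48(c=10)]
  14. access 55: HIT, count now 3. Cache: [16(c=1) 55(c=3) 48(c=10)]
  15. access 16: HIT, count now 2. Cache: [16(c=2) 55(c=3) 48(c=10)]
  16. access 55: HIT, count now 4. Cache: [16(c=2) 55(c=4) 48(c=10)]
  17. access 55: HIT, count now 5. Cache: [16(c=2) 55(c=5) 48(c=10)]
  18. access 48: HIT, count now 11. Cache: [16(c=2) 55(c=5) 48(c=11)]
  19. access 19: MISS. Cache: [19(c=1) 16(c=2) 55(c=5) 48(c=11)]
  20. access 22: MISS, evict 19(c=1). Cache: [22(c=1) 16(c=2) 55(c=5) 48(c=11)]
Total: 15 hits, 5 misses, 1 evictions

Answer: 16 22 48 55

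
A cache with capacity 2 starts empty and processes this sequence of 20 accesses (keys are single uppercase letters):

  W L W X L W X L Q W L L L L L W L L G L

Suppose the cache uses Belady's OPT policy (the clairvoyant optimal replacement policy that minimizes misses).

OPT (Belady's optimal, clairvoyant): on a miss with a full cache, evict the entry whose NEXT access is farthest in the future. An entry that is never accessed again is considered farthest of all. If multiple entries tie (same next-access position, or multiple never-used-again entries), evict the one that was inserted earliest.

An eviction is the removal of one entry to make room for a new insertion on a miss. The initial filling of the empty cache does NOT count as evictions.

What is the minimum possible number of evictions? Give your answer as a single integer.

OPT (Belady) simulation (capacity=2):
  1. access W: MISS. Cache: [W]
  2. access L: MISS. Cache: [W L]
  3. access W: HIT. Next use of W: step 6. Cache: [W L]
  4. access X: MISS, evict W (next use: step 6). Cache: [L X]
  5. access L: HIT. Next use of L: step 8. Cache: [L X]
  6. access W: MISS, evict L (next use: step 8). Cache: [X W]
  7. access X: HIT. Next use of X: never. Cache: [X W]
  8. access L: MISS, evict X (next use: never). Cache: [W L]
  9. access Q: MISS, evict L (next use: step 11). Cache: [W Q]
  10. access W: HIT. Next use of W: step 16. Cache: [W Q]
  11. access L: MISS, evict Q (next use: never). Cache: [W L]
  12. access L: HIT. Next use of L: step 13. Cache: [W L]
  13. access L: HIT. Next use of L: step 14. Cache: [W L]
  14. access L: HIT. Next use of L: step 15. Cache: [W L]
  15. access L: HIT. Next use of L: step 17. Cache: [W L]
  16. access W: HIT. Next use of W: never. Cache: [W L]
  17. access L: HIT. Next use of L: step 18. Cache: [W L]
  18. access L: HIT. Next use of L: step 20. Cache: [W L]
  19. access G: MISS, evict W (next use: never). Cache: [L G]
  20. access L: HIT. Next use of L: never. Cache: [L G]
Total: 12 hits, 8 misses, 6 evictions

Answer: 6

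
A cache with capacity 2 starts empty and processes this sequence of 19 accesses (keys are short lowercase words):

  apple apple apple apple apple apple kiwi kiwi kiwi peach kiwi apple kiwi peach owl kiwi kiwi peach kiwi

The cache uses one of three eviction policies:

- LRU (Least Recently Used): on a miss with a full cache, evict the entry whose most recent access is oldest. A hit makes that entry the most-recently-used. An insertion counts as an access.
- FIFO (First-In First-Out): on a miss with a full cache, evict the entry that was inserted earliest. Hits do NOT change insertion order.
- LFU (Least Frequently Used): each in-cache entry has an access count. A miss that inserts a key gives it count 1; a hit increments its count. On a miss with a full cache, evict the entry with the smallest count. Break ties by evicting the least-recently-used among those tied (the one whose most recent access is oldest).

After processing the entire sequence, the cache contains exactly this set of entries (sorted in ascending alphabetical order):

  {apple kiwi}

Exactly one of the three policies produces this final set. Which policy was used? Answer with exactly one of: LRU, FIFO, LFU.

Simulating under each policy and comparing final sets:
  LRU: final set = {kiwi peach} -> differs
  FIFO: final set = {kiwi peach} -> differs
  LFU: final set = {apple kiwi} -> MATCHES target
Only LFU produces the target set.

Answer: LFU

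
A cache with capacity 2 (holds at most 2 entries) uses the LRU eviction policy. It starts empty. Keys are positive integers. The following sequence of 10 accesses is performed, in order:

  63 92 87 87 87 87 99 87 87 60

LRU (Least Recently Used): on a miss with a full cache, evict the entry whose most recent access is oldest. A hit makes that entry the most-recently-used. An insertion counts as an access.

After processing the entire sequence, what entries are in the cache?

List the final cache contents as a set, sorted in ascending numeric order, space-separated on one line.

Answer: 60 87

Derivation:
LRU simulation (capacity=2):
  1. access 63: MISS. Cache (LRU->MRU): [63]
  2. access 92: MISS. Cache (LRU->MRU): [63 92]
  3. access 87: MISS, evict 63. Cache (LRU->MRU): [92 87]
  4. access 87: HIT. Cache (LRU->MRU): [92 87]
  5. access 87: HIT. Cache (LRU->MRU): [92 87]
  6. access 87: HIT. Cache (LRU->MRU): [92 87]
  7. access 99: MISS, evict 92. Cache (LRU->MRU): [87 99]
  8. access 87: HIT. Cache (LRU->MRU): [99 87]
  9. access 87: HIT. Cache (LRU->MRU): [99 87]
  10. access 60: MISS, evict 99. Cache (LRU->MRU): [87 60]
Total: 5 hits, 5 misses, 3 evictions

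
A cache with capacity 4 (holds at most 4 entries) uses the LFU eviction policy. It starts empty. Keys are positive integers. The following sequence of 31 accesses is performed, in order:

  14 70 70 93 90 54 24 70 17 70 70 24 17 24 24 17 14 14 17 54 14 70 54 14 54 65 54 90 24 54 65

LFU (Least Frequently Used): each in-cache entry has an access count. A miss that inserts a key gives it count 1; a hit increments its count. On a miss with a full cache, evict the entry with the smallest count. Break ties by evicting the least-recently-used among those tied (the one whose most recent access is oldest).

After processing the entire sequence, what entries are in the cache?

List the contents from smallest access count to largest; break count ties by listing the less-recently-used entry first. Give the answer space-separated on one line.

LFU simulation (capacity=4):
  1. access 14: MISS. Cache: [14(c=1)]
  2. access 70: MISS. Cache: [14(c=1) 70(c=1)]
  3. access 70: HIT, count now 2. Cache: [14(c=1) 70(c=2)]
  4. access 93: MISS. Cache: [14(c=1) 93(c=1) 70(c=2)]
  5. access 90: MISS. Cache: [14(c=1) 93(c=1) 90(c=1) 70(c=2)]
  6. access 54: MISS, evict 14(c=1). Cache: [93(c=1) 90(c=1) 54(c=1) 70(c=2)]
  7. access 24: MISS, evict 93(c=1). Cache: [90(c=1) 54(c=1) 24(c=1) 70(c=2)]
  8. access 70: HIT, count now 3. Cache: [90(c=1) 54(c=1) 24(c=1) 70(c=3)]
  9. access 17: MISS, evict 90(c=1). Cache: [54(c=1) 24(c=1) 17(c=1) 70(c=3)]
  10. access 70: HIT, count now 4. Cache: [54(c=1) 24(c=1) 17(c=1) 70(c=4)]
  11. access 70: HIT, count now 5. Cache: [54(c=1) 24(c=1) 17(c=1) 70(c=5)]
  12. access 24: HIT, count now 2. Cache: [54(c=1) 17(c=1) 24(c=2) 70(c=5)]
  13. access 17: HIT, count now 2. Cache: [54(c=1) 24(c=2) 17(c=2) 70(c=5)]
  14. access 24: HIT, count now 3. Cache: [54(c=1) 17(c=2) 24(c=3) 70(c=5)]
  15. access 24: HIT, count now 4. Cache: [54(c=1) 17(c=2) 24(c=4) 70(c=5)]
  16. access 17: HIT, count now 3. Cache: [54(c=1) 17(c=3) 24(c=4) 70(c=5)]
  17. access 14: MISS, evict 54(c=1). Cache: [14(c=1) 17(c=3) 24(c=4) 70(c=5)]
  18. access 14: HIT, count now 2. Cache: [14(c=2) 17(c=3) 24(c=4) 70(c=5)]
  19. access 17: HIT, count now 4. Cache: [14(c=2) 24(c=4) 17(c=4) 70(c=5)]
  20. access 54: MISS, evict 14(c=2). Cache: [54(c=1) 24(c=4) 17(c=4) 70(c=5)]
  21. access 14: MISS, evict 54(c=1). Cache: [14(c=1) 24(c=4) 17(c=4) 70(c=5)]
  22. access 70: HIT, count now 6. Cache: [14(c=1) 24(c=4) 17(c=4) 70(c=6)]
  23. access 54: MISS, evict 14(c=1). Cache: [54(c=1) 24(c=4) 17(c=4) 70(c=6)]
  24. access 14: MISS, evict 54(c=1). Cache: [14(c=1) 24(c=4) 17(c=4) 70(c=6)]
  25. access 54: MISS, evict 14(c=1). Cache: [54(c=1) 24(c=4) 17(c=4) 70(c=6)]
  26. access 65: MISS, evict 54(c=1). Cache: [65(c=1) 24(c=4) 17(c=4) 70(c=6)]
  27. access 54: MISS, evict 65(c=1). Cache: [54(c=1) 24(c=4) 17(c=4) 70(c=6)]
  28. access 90: MISS, evict 54(c=1). Cache: [90(c=1) 24(c=4) 17(c=4) 70(c=6)]
  29. access 24: HIT, count now 5. Cache: [90(c=1) 17(c=4) 24(c=5) 70(c=6)]
  30. access 54: MISS, evict 90(c=1). Cache: [54(c=1) 17(c=4) 24(c=5) 70(c=6)]
  31. access 65: MISS, evict 54(c=1). Cache: [65(c=1) 17(c=4) 24(c=5) 70(c=6)]
Total: 13 hits, 18 misses, 14 evictions

Answer: 65 17 24 70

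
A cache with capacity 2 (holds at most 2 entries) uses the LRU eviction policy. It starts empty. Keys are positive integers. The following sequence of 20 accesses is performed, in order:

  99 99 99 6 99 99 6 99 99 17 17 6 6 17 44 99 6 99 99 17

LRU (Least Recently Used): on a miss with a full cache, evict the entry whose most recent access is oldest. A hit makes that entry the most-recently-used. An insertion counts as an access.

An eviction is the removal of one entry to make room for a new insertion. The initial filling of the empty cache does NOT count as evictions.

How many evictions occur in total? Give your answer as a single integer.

Answer: 6

Derivation:
LRU simulation (capacity=2):
  1. access 99: MISS. Cache (LRU->MRU): [99]
  2. access 99: HIT. Cache (LRU->MRU): [99]
  3. access 99: HIT. Cache (LRU->MRU): [99]
  4. access 6: MISS. Cache (LRU->MRU): [99 6]
  5. access 99: HIT. Cache (LRU->MRU): [6 99]
  6. access 99: HIT. Cache (LRU->MRU): [6 99]
  7. access 6: HIT. Cache (LRU->MRU): [99 6]
  8. access 99: HIT. Cache (LRU->MRU): [6 99]
  9. access 99: HIT. Cache (LRU->MRU): [6 99]
  10. access 17: MISS, evict 6. Cache (LRU->MRU): [99 17]
  11. access 17: HIT. Cache (LRU->MRU): [99 17]
  12. access 6: MISS, evict 99. Cache (LRU->MRU): [17 6]
  13. access 6: HIT. Cache (LRU->MRU): [17 6]
  14. access 17: HIT. Cache (LRU->MRU): [6 17]
  15. access 44: MISS, evict 6. Cache (LRU->MRU): [17 44]
  16. access 99: MISS, evict 17. Cache (LRU->MRU): [44 99]
  17. access 6: MISS, evict 44. Cache (LRU->MRU): [99 6]
  18. access 99: HIT. Cache (LRU->MRU): [6 99]
  19. access 99: HIT. Cache (LRU->MRU): [6 99]
  20. access 17: MISS, evict 6. Cache (LRU->MRU): [99 17]
Total: 12 hits, 8 misses, 6 evictions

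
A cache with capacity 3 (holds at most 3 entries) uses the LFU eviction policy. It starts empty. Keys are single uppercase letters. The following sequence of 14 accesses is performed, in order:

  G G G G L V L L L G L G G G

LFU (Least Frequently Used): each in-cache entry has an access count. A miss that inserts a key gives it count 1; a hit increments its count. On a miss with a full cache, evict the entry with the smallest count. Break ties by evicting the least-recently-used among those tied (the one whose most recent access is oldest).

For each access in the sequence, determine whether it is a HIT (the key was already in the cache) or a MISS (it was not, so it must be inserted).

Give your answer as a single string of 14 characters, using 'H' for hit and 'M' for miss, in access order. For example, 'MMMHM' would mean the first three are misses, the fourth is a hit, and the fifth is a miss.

LFU simulation (capacity=3):
  1. access G: MISS. Cache: [G(c=1)]
  2. access G: HIT, count now 2. Cache: [G(c=2)]
  3. access G: HIT, count now 3. Cache: [G(c=3)]
  4. access G: HIT, count now 4. Cache: [G(c=4)]
  5. access L: MISS. Cache: [L(c=1) G(c=4)]
  6. access V: MISS. Cache: [L(c=1) V(c=1) G(c=4)]
  7. access L: HIT, count now 2. Cache: [V(c=1) L(c=2) G(c=4)]
  8. access L: HIT, count now 3. Cache: [V(c=1) L(c=3) G(c=4)]
  9. access L: HIT, count now 4. Cache: [V(c=1) G(c=4) L(c=4)]
  10. access G: HIT, count now 5. Cache: [V(c=1) L(c=4) G(c=5)]
  11. access L: HIT, count now 5. Cache: [V(c=1) G(c=5) L(c=5)]
  12. access G: HIT, count now 6. Cache: [V(c=1) L(c=5) G(c=6)]
  13. access G: HIT, count now 7. Cache: [V(c=1) L(c=5) G(c=7)]
  14. access G: HIT, count now 8. Cache: [V(c=1) L(c=5) G(c=8)]
Total: 11 hits, 3 misses, 0 evictions

Answer: MHHHMMHHHHHHHH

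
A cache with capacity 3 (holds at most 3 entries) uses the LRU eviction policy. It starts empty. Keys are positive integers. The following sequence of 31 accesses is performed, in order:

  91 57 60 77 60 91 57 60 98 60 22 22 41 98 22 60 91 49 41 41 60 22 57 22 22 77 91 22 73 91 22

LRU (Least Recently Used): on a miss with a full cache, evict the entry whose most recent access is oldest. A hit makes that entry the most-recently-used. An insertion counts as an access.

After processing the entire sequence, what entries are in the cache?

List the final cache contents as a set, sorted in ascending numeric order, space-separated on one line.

Answer: 22 73 91

Derivation:
LRU simulation (capacity=3):
  1. access 91: MISS. Cache (LRU->MRU): [91]
  2. access 57: MISS. Cache (LRU->MRU): [91 57]
  3. access 60: MISS. Cache (LRU->MRU): [91 57 60]
  4. access 77: MISS, evict 91. Cache (LRU->MRU): [57 60 77]
  5. access 60: HIT. Cache (LRU->MRU): [57 77 60]
  6. access 91: MISS, evict 57. Cache (LRU->MRU): [77 60 91]
  7. access 57: MISS, evict 77. Cache (LRU->MRU): [60 91 57]
  8. access 60: HIT. Cache (LRU->MRU): [91 57 60]
  9. access 98: MISS, evict 91. Cache (LRU->MRU): [57 60 98]
  10. access 60: HIT. Cache (LRU->MRU): [57 98 60]
  11. access 22: MISS, evict 57. Cache (LRU->MRU): [98 60 22]
  12. access 22: HIT. Cache (LRU->MRU): [98 60 22]
  13. access 41: MISS, evict 98. Cache (LRU->MRU): [60 22 41]
  14. access 98: MISS, evict 60. Cache (LRU->MRU): [22 41 98]
  15. access 22: HIT. Cache (LRU->MRU): [41 98 22]
  16. access 60: MISS, evict 41. Cache (LRU->MRU): [98 22 60]
  17. access 91: MISS, evict 98. Cache (LRU->MRU): [22 60 91]
  18. access 49: MISS, evict 22. Cache (LRU->MRU): [60 91 49]
  19. access 41: MISS, evict 60. Cache (LRU->MRU): [91 49 41]
  20. access 41: HIT. Cache (LRU->MRU): [91 49 41]
  21. access 60: MISS, evict 91. Cache (LRU->MRU): [49 41 60]
  22. access 22: MISS, evict 49. Cache (LRU->MRU): [41 60 22]
  23. access 57: MISS, evict 41. Cache (LRU->MRU): [60 22 57]
  24. access 22: HIT. Cache (LRU->MRU): [60 57 22]
  25. access 22: HIT. Cache (LRU->MRU): [60 57 22]
  26. access 77: MISS, evict 60. Cache (LRU->MRU): [57 22 77]
  27. access 91: MISS, evict 57. Cache (LRU->MRU): [22 77 91]
  28. access 22: HIT. Cache (LRU->MRU): [77 91 22]
  29. access 73: MISS, evict 77. Cache (LRU->MRU): [91 22 73]
  30. access 91: HIT. Cache (LRU->MRU): [22 73 91]
  31. access 22: HIT. Cache (LRU->MRU): [73 91 22]
Total: 11 hits, 20 misses, 17 evictions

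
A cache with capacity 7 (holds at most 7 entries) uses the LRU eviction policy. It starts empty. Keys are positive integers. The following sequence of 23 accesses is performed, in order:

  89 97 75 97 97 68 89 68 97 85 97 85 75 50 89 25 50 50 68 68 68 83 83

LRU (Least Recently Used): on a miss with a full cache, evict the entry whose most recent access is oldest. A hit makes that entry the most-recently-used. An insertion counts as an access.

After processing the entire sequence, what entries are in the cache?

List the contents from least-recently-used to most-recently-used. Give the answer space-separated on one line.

Answer: 85 75 89 25 50 68 83

Derivation:
LRU simulation (capacity=7):
  1. access 89: MISS. Cache (LRU->MRU): [89]
  2. access 97: MISS. Cache (LRU->MRU): [89 97]
  3. access 75: MISS. Cache (LRU->MRU): [89 97 75]
  4. access 97: HIT. Cache (LRU->MRU): [89 75 97]
  5. access 97: HIT. Cache (LRU->MRU): [89 75 97]
  6. access 68: MISS. Cache (LRU->MRU): [89 75 97 68]
  7. access 89: HIT. Cache (LRU->MRU): [75 97 68 89]
  8. access 68: HIT. Cache (LRU->MRU): [75 97 89 68]
  9. access 97: HIT. Cache (LRU->MRU): [75 89 68 97]
  10. access 85: MISS. Cache (LRU->MRU): [75 89 68 97 85]
  11. access 97: HIT. Cache (LRU->MRU): [75 89 68 85 97]
  12. access 85: HIT. Cache (LRU->MRU): [75 89 68 97 85]
  13. access 75: HIT. Cache (LRU->MRU): [89 68 97 85 75]
  14. access 50: MISS. Cache (LRU->MRU): [89 68 97 85 75 50]
  15. access 89: HIT. Cache (LRU->MRU): [68 97 85 75 50 89]
  16. access 25: MISS. Cache (LRU->MRU): [68 97 85 75 50 89 25]
  17. access 50: HIT. Cache (LRU->MRU): [68 97 85 75 89 25 50]
  18. access 50: HIT. Cache (LRU->MRU): [68 97 85 75 89 25 50]
  19. access 68: HIT. Cache (LRU->MRU): [97 85 75 89 25 50 68]
  20. access 68: HIT. Cache (LRU->MRU): [97 85 75 89 25 50 68]
  21. access 68: HIT. Cache (LRU->MRU): [97 85 75 89 25 50 68]
  22. access 83: MISS, evict 97. Cache (LRU->MRU): [85 75 89 25 50 68 83]
  23. access 83: HIT. Cache (LRU->MRU): [85 75 89 25 50 68 83]
Total: 15 hits, 8 misses, 1 evictions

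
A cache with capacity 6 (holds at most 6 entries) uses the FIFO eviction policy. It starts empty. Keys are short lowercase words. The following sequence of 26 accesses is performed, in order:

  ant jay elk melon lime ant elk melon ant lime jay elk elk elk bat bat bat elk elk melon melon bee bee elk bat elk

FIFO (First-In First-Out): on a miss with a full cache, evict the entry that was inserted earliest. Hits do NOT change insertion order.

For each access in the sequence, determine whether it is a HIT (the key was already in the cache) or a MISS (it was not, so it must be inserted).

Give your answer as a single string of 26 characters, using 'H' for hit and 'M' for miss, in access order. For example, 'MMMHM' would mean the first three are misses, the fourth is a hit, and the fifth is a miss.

Answer: MMMMMHHHHHHHHHMHHHHHHMHHHH

Derivation:
FIFO simulation (capacity=6):
  1. access ant: MISS. Cache (old->new): [ant]
  2. access jay: MISS. Cache (old->new): [ant jay]
  3. access elk: MISS. Cache (old->new): [ant jay elk]
  4. access melon: MISS. Cache (old->new): [ant jay elk melon]
  5. access lime: MISS. Cache (old->new): [ant jay elk melon lime]
  6. access ant: HIT. Cache (old->new): [ant jay elk melon lime]
  7. access elk: HIT. Cache (old->new): [ant jay elk melon lime]
  8. access melon: HIT. Cache (old->new): [ant jay elk melon lime]
  9. access ant: HIT. Cache (old->new): [ant jay elk melon lime]
  10. access lime: HIT. Cache (old->new): [ant jay elk melon lime]
  11. access jay: HIT. Cache (old->new): [ant jay elk melon lime]
  12. access elk: HIT. Cache (old->new): [ant jay elk melon lime]
  13. access elk: HIT. Cache (old->new): [ant jay elk melon lime]
  14. access elk: HIT. Cache (old->new): [ant jay elk melon lime]
  15. access bat: MISS. Cache (old->new): [ant jay elk melon lime bat]
  16. access bat: HIT. Cache (old->new): [ant jay elk melon lime bat]
  17. access bat: HIT. Cache (old->new): [ant jay elk melon lime bat]
  18. access elk: HIT. Cache (old->new): [ant jay elk melon lime bat]
  19. access elk: HIT. Cache (old->new): [ant jay elk melon lime bat]
  20. access melon: HIT. Cache (old->new): [ant jay elk melon lime bat]
  21. access melon: HIT. Cache (old->new): [ant jay elk melon lime bat]
  22. access bee: MISS, evict ant. Cache (old->new): [jay elk melon lime bat bee]
  23. access bee: HIT. Cache (old->new): [jay elk melon lime bat bee]
  24. access elk: HIT. Cache (old->new): [jay elk melon lime bat bee]
  25. access bat: HIT. Cache (old->new): [jay elk melon lime bat bee]
  26. access elk: HIT. Cache (old->new): [jay elk melon lime bat bee]
Total: 19 hits, 7 misses, 1 evictions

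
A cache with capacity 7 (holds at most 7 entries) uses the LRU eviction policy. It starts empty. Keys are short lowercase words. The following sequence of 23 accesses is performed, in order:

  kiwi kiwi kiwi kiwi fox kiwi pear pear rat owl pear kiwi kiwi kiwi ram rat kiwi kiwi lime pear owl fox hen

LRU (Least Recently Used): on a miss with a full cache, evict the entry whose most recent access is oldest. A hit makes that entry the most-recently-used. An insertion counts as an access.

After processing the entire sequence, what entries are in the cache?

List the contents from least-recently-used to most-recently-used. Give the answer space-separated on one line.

Answer: rat kiwi lime pear owl fox hen

Derivation:
LRU simulation (capacity=7):
  1. access kiwi: MISS. Cache (LRU->MRU): [kiwi]
  2. access kiwi: HIT. Cache (LRU->MRU): [kiwi]
  3. access kiwi: HIT. Cache (LRU->MRU): [kiwi]
  4. access kiwi: HIT. Cache (LRU->MRU): [kiwi]
  5. access fox: MISS. Cache (LRU->MRU): [kiwi fox]
  6. access kiwi: HIT. Cache (LRU->MRU): [fox kiwi]
  7. access pear: MISS. Cache (LRU->MRU): [fox kiwi pear]
  8. access pear: HIT. Cache (LRU->MRU): [fox kiwi pear]
  9. access rat: MISS. Cache (LRU->MRU): [fox kiwi pear rat]
  10. access owl: MISS. Cache (LRU->MRU): [fox kiwi pear rat owl]
  11. access pear: HIT. Cache (LRU->MRU): [fox kiwi rat owl pear]
  12. access kiwi: HIT. Cache (LRU->MRU): [fox rat owl pear kiwi]
  13. access kiwi: HIT. Cache (LRU->MRU): [fox rat owl pear kiwi]
  14. access kiwi: HIT. Cache (LRU->MRU): [fox rat owl pear kiwi]
  15. access ram: MISS. Cache (LRU->MRU): [fox rat owl pear kiwi ram]
  16. access rat: HIT. Cache (LRU->MRU): [fox owl pear kiwi ram rat]
  17. access kiwi: HIT. Cache (LRU->MRU): [fox owl pear ram rat kiwi]
  18. access kiwi: HIT. Cache (LRU->MRU): [fox owl pear ram rat kiwi]
  19. access lime: MISS. Cache (LRU->MRU): [fox owl pear ram rat kiwi lime]
  20. access pear: HIT. Cache (LRU->MRU): [fox owl ram rat kiwi lime pear]
  21. access owl: HIT. Cache (LRU->MRU): [fox ram rat kiwi lime pear owl]
  22. access fox: HIT. Cache (LRU->MRU): [ram rat kiwi lime pear owl fox]
  23. access hen: MISS, evict ram. Cache (LRU->MRU): [rat kiwi lime pear owl fox hen]
Total: 15 hits, 8 misses, 1 evictions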